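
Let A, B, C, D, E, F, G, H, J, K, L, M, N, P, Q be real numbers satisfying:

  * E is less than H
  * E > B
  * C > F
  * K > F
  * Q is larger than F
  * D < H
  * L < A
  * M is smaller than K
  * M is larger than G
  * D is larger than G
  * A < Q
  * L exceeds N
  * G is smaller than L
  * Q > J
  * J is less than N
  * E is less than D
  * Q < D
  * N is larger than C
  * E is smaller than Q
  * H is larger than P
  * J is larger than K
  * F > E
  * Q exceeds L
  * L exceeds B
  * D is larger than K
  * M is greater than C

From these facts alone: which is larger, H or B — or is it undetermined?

Link the given pairs in sequence: B < E; E < F; F < C; C < M; M < K; K < J; J < N; N < L; L < A; A < Q; Q < D; D < H.
Together: B < E < F < C < M < K < J < N < L < A < Q < D < H.
So H is larger.

H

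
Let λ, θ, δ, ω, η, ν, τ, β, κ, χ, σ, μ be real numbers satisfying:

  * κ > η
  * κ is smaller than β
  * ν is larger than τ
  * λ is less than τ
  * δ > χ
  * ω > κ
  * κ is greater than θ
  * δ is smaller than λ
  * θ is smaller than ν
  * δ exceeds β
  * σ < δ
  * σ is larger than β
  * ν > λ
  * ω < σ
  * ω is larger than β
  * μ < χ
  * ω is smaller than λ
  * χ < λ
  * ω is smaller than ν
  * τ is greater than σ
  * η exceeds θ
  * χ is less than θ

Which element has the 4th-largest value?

Piecing the relations together gives one ordering: μ < χ < θ < η < κ < β < ω < σ < δ < λ < τ < ν.
Counting 4 from the largest end gives δ.

δ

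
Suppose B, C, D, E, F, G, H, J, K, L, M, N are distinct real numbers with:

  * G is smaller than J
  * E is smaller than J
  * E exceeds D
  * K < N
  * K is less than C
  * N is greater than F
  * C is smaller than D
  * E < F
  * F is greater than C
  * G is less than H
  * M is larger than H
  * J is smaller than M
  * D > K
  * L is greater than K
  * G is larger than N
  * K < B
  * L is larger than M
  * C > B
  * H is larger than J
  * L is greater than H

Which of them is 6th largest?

Piecing the relations together gives one ordering: K < B < C < D < E < F < N < G < J < H < M < L.
Counting 6 from the largest end gives N.

N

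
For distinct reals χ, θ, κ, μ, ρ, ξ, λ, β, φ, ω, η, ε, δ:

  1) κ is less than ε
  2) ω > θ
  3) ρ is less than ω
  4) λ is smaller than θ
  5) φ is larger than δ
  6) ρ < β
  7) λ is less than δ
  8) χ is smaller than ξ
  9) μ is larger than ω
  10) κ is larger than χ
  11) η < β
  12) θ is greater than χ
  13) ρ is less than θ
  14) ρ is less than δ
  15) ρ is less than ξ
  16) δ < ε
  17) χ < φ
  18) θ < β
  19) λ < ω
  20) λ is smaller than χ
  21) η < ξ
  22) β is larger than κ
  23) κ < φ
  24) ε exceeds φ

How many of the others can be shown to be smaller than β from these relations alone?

6

The elements the relations force below β are ρ, η, λ, χ, θ, κ — no chain reaches any other.
That is 6.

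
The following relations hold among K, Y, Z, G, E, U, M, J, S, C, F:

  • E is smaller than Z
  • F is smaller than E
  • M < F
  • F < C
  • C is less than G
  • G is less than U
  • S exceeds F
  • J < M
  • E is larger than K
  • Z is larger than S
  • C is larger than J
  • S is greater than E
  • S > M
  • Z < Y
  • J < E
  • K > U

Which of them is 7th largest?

The consecutive relations fix a unique order: J < M < F < C < G < U < K < E < S < Z < Y.
Counting 7 from the largest end gives G.

G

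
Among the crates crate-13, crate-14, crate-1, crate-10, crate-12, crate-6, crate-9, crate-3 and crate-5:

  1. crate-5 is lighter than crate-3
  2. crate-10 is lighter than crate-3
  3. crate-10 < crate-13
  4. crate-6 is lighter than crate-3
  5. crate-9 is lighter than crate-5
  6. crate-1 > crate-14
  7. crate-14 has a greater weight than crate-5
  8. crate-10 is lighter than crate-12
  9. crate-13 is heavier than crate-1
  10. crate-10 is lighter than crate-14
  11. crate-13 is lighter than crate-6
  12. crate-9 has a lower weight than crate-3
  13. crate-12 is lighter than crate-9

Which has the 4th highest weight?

Chaining the given pairs: crate-10 < crate-12 < crate-9 < crate-5 < crate-14 < crate-1 < crate-13 < crate-6 < crate-3.
Counting 4 from the largest end gives crate-1.

crate-1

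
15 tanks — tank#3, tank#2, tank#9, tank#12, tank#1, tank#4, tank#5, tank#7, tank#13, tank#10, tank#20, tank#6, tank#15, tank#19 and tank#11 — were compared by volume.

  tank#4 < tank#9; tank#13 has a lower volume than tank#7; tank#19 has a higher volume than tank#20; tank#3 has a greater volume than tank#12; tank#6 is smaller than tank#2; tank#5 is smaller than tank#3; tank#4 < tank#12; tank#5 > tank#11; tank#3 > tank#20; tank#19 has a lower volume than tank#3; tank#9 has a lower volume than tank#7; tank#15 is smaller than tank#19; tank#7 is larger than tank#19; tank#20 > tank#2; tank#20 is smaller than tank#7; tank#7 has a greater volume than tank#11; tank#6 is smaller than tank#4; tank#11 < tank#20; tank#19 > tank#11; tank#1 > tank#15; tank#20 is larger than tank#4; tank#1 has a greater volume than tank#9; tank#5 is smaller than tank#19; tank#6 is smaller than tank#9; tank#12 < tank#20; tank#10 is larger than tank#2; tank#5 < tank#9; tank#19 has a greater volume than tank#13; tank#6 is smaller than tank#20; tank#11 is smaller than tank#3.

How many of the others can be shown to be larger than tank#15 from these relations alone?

4

From tank#15 the given relations immediately reach tank#19, tank#1.
From those, tank#3, tank#7 — 4 in total.
Nothing else is reachable above tank#15; 4 in all.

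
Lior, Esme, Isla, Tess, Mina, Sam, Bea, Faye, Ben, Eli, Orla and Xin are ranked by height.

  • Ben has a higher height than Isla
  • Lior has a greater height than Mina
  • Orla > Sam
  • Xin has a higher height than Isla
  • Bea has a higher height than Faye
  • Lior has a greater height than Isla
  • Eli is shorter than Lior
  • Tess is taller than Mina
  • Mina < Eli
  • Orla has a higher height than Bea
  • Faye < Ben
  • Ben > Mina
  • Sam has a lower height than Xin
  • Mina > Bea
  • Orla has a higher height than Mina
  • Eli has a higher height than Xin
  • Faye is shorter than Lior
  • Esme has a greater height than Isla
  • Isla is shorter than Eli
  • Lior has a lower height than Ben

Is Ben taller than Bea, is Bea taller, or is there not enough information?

Bea < Mina < Eli < Lior < Ben, by transitivity through Mina, Eli, Lior.
So Ben is taller.

Ben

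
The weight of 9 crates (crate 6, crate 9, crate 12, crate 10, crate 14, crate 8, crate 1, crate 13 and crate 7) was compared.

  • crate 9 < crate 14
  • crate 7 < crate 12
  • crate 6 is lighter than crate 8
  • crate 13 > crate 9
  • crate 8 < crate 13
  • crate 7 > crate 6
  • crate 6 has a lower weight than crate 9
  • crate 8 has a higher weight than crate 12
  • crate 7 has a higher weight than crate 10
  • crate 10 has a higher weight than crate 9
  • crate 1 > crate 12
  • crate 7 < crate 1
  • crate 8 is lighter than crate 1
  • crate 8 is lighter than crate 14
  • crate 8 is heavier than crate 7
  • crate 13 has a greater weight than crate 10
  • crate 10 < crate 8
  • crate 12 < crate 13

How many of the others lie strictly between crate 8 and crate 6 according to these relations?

4

The relations place crate 6 below crate 8. An element lies strictly between them when it is forced above crate 6 and also forced below crate 8.
Above crate 6: {crate 9, crate 10, crate 7, crate 12, crate 14, crate 13, crate 1}. Below crate 8: {crate 9, crate 10, crate 7, crate 12}.
Intersection: {crate 9, crate 10, crate 7, crate 12} — 4.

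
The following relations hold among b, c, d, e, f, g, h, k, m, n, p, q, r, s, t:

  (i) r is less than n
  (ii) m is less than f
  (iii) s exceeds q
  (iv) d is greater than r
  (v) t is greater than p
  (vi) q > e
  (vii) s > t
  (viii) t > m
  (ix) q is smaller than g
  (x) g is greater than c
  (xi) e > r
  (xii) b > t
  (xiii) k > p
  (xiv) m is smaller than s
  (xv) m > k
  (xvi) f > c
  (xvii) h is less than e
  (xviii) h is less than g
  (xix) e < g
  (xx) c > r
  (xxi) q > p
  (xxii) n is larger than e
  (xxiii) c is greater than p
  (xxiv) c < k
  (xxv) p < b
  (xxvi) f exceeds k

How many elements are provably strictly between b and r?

The relations place r below b. An element lies strictly between them when it is forced above r and also forced below b.
Above r: {c, e, k, m, n, d, t, q, f, g, s}. Below b: {p, c, k, m, t}.
Intersection: {c, k, m, t} — 4.

4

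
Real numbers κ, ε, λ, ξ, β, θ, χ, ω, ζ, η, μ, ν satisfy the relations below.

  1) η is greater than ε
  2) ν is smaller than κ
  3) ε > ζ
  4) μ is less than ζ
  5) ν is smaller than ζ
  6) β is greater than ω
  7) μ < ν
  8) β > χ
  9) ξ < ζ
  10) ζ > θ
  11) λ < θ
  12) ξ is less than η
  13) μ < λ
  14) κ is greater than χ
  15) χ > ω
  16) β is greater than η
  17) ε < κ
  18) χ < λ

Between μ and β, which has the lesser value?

μ

The relevant relations are μ < ν; ν < ζ; ζ < ε; ε < η; η < β.
Chaining these gives μ < ν < ζ < ε < η < β.
So μ < β; μ is the smaller of the two.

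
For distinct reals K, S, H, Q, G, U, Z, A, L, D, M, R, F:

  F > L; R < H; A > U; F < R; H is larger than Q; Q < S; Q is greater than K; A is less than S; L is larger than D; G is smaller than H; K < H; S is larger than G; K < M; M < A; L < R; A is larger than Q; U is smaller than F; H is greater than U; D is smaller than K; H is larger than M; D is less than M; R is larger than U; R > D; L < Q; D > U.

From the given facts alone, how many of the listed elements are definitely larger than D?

9

From D the given relations immediately reach L, K, M, R.
From those, Q, F, A, H — 8 in total.
From those, S — 9 in total.
Nothing else is reachable above D; 9 in all.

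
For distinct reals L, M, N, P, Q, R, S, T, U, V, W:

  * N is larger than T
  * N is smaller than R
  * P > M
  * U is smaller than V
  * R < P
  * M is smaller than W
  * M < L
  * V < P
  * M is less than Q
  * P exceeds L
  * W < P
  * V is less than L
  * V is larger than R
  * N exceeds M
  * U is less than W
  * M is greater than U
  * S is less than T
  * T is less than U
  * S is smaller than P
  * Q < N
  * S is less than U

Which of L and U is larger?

L

U < M and M < Q give U < Q.
With Q < N: U < M < Q < N.
With N < R: U < M < Q < N < R.
With R < V: U < M < Q < N < R < V.
With V < L: U < M < Q < N < R < V < L.
So U < L; L is the larger of the two.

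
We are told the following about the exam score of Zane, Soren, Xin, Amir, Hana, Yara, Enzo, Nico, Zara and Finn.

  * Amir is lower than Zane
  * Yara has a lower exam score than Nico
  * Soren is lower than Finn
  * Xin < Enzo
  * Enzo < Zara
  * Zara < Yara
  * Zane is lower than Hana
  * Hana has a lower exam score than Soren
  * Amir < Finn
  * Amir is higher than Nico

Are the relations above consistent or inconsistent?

consistent

Every relation is compatible with Xin < Enzo < Zara < Yara < Nico < Amir < Zane < Hana < Soren < Finn; the set is consistent.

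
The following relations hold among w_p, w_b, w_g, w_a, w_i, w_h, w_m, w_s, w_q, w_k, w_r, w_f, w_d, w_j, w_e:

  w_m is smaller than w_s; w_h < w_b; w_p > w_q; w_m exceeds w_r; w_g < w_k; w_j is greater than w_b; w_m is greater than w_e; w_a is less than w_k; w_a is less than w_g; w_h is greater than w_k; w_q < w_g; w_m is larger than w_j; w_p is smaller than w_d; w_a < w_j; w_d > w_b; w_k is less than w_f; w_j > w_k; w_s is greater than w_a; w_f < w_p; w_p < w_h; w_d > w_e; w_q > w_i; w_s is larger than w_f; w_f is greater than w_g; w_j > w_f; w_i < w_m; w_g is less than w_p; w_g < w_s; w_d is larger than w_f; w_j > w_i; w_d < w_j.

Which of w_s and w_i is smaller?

w_i

Link the given pairs in sequence: w_i < w_q; w_q < w_g; w_g < w_f; w_f < w_p; w_p < w_h; w_h < w_b; w_b < w_d; w_d < w_j; w_j < w_m; w_m < w_s.
Together: w_i < w_q < w_g < w_f < w_p < w_h < w_b < w_d < w_j < w_m < w_s.
So w_i < w_s; w_i is the smaller of the two.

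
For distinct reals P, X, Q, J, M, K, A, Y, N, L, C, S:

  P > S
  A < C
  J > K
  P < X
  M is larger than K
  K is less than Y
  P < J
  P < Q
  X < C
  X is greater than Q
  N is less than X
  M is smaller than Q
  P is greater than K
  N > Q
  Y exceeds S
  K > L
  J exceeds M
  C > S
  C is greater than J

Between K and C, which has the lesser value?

K

K < M and M < Q give K < Q.
Then Q < N extends the chain to N.
Then N < X extends the chain to X.
With X < C: K < M < Q < N < X < C.
So K < C; K is the smaller of the two.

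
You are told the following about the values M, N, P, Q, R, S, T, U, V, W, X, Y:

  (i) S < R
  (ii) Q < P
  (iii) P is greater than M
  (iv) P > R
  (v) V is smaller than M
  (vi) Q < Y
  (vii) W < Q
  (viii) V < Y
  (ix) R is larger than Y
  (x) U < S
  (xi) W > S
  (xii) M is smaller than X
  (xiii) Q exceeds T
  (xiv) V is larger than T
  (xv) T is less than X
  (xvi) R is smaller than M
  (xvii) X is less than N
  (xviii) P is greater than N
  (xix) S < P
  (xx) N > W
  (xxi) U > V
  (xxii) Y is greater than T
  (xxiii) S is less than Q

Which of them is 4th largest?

M

The consecutive relations fix a unique order: T < V < U < S < W < Q < Y < R < M < X < N < P.
Counting 4 from the largest end gives M.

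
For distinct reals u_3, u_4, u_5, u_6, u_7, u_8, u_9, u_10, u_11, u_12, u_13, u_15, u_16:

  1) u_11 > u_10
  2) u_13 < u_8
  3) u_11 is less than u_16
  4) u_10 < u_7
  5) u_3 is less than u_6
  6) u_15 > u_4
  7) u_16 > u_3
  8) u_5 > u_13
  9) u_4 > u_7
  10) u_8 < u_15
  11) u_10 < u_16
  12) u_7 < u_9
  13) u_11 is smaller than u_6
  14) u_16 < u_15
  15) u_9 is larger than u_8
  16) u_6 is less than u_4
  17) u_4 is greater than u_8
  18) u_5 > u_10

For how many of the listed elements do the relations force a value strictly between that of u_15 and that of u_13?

2

Chaining upward from u_13 reaches: u_8, u_9, u_4, u_5.
Chaining downward from u_15 reaches: u_10, u_3, u_7, u_8, u_11, u_6, u_16, u_4.
Strictly between u_13 and u_15 are those in both lists: u_8, u_4 — 2 elements.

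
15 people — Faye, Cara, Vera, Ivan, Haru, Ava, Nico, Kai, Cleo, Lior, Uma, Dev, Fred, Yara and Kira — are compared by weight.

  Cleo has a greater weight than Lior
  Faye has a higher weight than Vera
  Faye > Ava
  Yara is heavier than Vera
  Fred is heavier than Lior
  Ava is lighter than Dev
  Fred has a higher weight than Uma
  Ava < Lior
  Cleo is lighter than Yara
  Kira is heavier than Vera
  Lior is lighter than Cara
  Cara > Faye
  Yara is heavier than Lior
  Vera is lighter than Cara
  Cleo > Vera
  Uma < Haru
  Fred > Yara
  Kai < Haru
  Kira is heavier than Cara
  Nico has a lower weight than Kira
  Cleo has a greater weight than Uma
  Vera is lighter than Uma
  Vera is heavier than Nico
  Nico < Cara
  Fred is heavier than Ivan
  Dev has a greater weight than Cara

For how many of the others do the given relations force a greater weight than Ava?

Directly above Ava: Lior, Faye, Dev.
One step further: Cleo, Cara, Yara, Fred (7 so far).
One step further: Kira (8 so far).
Nothing else is reachable above Ava; 8 in all.

8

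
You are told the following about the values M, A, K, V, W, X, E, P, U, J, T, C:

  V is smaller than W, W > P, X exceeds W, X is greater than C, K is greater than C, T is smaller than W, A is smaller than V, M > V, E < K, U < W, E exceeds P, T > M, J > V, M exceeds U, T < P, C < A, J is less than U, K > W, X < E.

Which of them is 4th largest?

The consecutive relations fix a unique order: C < A < V < J < U < M < T < P < W < X < E < K.
The 4th largest is W.

W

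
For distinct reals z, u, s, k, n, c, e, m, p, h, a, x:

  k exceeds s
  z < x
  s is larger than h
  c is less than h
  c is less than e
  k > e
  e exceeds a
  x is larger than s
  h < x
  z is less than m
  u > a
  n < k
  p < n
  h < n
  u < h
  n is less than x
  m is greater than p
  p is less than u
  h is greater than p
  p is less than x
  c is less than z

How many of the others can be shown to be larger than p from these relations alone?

Directly above p: m, u, h, n, x.
One step further: s, k (7 so far).
Nothing else is reachable above p; 7 in all.

7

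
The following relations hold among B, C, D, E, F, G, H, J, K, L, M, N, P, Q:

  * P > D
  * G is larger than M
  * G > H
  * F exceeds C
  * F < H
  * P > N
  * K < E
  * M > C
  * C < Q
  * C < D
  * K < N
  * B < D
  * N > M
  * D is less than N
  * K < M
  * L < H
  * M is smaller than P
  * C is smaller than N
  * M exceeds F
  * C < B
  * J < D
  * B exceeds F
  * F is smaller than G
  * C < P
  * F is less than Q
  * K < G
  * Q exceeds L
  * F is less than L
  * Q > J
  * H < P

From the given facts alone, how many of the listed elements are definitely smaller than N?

Directly below N: K, C, M, D.
One step further: J, F, B (7 so far).
Nothing else is reachable below N; 7 in all.

7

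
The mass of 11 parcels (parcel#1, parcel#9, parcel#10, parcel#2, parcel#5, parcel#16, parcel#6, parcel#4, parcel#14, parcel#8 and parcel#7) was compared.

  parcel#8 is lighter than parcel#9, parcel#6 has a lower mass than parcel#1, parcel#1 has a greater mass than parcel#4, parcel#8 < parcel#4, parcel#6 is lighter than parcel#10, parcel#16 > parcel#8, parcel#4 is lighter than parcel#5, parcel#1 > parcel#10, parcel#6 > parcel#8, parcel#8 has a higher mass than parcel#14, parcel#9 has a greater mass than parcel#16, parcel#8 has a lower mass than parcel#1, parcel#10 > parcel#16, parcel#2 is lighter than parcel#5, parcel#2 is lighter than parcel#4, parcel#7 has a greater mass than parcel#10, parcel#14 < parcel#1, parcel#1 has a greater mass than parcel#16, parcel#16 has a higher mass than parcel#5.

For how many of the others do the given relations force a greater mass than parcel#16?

Directly above parcel#16: parcel#9, parcel#10, parcel#1.
One step further: parcel#7 (4 so far).
No other element is forced above parcel#16 by the given relations, so the count is 4.

4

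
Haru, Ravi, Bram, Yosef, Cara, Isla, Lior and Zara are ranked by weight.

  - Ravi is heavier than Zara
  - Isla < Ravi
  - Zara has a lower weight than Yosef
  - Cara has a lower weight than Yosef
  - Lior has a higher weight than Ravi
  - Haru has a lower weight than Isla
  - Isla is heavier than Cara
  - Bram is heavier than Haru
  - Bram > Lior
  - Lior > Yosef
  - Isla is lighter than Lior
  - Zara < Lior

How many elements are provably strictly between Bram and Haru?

3

Chaining upward from Haru reaches: Isla, Ravi, Lior.
Chaining downward from Bram reaches: Zara, Cara, Isla, Ravi, Yosef, Lior.
Strictly between Haru and Bram are those in both lists: Isla, Ravi, Lior — 3 elements.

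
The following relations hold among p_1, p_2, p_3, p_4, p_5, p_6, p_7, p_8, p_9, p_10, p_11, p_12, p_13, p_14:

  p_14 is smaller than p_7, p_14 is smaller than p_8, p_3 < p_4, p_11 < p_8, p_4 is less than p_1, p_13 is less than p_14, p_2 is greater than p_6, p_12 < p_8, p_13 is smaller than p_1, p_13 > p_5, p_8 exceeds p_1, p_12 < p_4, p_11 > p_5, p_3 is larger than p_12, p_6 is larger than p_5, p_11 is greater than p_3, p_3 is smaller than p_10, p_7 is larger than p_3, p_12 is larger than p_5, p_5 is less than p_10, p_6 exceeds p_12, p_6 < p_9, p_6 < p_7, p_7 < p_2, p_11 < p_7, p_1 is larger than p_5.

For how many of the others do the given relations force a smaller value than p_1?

5

Directly below p_1: p_5, p_13, p_4.
One step further: p_12, p_3 (5 so far).
Nothing else is reachable below p_1; 5 in all.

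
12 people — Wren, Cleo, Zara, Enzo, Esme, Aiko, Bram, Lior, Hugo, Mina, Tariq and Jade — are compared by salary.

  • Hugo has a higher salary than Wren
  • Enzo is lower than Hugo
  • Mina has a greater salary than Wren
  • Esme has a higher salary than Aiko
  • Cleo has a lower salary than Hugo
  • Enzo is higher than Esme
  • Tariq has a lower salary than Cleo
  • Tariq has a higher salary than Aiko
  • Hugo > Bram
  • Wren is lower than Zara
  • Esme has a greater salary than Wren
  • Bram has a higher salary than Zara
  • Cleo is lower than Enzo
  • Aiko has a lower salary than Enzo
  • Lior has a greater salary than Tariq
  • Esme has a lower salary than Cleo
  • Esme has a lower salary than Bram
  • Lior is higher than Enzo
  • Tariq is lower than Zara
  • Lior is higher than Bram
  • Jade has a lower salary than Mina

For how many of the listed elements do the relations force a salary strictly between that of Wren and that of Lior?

5

Chaining upward from Wren reaches: Esme, Zara, Cleo, Enzo, Bram, Mina, Hugo.
Chaining downward from Lior reaches: Aiko, Esme, Tariq, Zara, Cleo, Enzo, Bram.
Strictly between Wren and Lior are those in both lists: Esme, Zara, Cleo, Enzo, Bram — 5 elements.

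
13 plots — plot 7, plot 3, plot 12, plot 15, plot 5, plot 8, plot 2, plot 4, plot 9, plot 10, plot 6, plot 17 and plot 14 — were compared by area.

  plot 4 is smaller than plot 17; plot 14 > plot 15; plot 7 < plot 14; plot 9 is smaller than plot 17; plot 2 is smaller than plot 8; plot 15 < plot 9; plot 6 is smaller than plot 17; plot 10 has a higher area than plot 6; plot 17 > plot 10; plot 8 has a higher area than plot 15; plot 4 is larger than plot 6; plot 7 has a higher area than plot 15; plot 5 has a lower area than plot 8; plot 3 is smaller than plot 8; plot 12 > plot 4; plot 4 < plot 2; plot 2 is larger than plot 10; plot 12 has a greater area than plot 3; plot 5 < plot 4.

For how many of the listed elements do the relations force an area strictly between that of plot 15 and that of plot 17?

The relations place plot 15 below plot 17. An element lies strictly between them when it is forced above plot 15 and also forced below plot 17.
Above plot 15: {plot 7, plot 9, plot 14, plot 8}. Below plot 17: {plot 5, plot 6, plot 10, plot 4, plot 9}.
Intersection: {plot 9} — 1.

1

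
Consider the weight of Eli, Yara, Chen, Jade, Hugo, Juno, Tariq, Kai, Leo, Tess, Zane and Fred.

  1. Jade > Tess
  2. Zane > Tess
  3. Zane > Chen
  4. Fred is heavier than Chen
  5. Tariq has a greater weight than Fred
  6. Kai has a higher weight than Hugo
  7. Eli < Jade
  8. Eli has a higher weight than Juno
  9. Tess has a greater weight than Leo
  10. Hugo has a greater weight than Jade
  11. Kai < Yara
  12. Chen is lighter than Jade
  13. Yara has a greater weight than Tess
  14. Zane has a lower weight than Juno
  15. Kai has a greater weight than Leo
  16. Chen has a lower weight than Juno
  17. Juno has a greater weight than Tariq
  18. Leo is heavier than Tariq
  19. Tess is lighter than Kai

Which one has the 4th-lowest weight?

The consecutive relations fix a unique order: Chen < Fred < Tariq < Leo < Tess < Zane < Juno < Eli < Jade < Hugo < Kai < Yara.
The 4th smallest is Leo.

Leo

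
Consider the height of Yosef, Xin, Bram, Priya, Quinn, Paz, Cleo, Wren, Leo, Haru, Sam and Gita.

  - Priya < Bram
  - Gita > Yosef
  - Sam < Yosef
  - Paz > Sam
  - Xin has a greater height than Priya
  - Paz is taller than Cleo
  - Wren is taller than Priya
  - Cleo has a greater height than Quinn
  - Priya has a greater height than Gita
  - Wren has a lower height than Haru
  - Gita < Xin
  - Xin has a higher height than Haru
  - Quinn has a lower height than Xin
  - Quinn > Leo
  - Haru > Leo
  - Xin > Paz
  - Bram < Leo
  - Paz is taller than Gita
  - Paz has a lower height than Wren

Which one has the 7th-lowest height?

Quinn

Piecing the relations together gives one ordering: Sam < Yosef < Gita < Priya < Bram < Leo < Quinn < Cleo < Paz < Wren < Haru < Xin.
The 7th smallest is Quinn.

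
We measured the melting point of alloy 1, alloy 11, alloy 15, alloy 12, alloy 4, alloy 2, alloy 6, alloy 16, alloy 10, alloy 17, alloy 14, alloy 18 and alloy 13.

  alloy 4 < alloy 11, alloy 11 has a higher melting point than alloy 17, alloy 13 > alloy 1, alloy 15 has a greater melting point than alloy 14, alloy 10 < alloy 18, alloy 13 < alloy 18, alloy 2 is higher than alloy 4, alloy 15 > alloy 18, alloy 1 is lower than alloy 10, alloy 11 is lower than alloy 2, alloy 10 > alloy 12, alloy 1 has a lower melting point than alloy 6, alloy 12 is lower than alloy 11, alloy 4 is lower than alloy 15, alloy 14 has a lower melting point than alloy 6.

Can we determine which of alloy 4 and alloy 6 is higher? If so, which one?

Following every chain through alloy 4: above alloy 4 we get alloy 11, alloy 15, alloy 2.
alloy 6 is not reached, and no chain runs the other way from alloy 6 to alloy 4.
So the given relations leave the order of alloy 4 and alloy 6 undetermined.

undetermined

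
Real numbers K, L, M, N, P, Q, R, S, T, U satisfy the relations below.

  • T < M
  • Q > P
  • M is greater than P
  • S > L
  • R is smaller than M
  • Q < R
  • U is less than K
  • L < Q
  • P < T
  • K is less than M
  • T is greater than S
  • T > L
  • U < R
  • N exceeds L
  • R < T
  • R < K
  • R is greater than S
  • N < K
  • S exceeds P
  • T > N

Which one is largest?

M

Chaining downward from M: directly below it, P, R, T, K; then L, N, U, Q, S.
That covers every other element, and nothing is given above M, so M is the largest.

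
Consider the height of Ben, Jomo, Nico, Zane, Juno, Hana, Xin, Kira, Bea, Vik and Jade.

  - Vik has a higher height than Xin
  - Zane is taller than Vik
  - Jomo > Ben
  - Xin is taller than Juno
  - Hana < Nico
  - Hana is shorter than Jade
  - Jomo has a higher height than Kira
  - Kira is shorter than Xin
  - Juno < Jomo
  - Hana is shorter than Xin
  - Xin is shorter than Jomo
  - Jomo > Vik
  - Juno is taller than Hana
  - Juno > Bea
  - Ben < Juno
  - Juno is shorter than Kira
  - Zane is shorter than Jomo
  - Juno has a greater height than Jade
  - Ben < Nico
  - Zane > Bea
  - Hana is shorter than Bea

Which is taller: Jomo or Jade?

Jade < Juno and Juno < Kira give Jade < Kira.
With Kira < Xin: Jade < Juno < Kira < Xin.
With Xin < Vik: Jade < Juno < Kira < Xin < Vik.
With Vik < Zane: Jade < Juno < Kira < Xin < Vik < Zane.
Then Zane < Jomo extends the chain to Jomo.
So Jade < Jomo; Jomo is the taller of the two.

Jomo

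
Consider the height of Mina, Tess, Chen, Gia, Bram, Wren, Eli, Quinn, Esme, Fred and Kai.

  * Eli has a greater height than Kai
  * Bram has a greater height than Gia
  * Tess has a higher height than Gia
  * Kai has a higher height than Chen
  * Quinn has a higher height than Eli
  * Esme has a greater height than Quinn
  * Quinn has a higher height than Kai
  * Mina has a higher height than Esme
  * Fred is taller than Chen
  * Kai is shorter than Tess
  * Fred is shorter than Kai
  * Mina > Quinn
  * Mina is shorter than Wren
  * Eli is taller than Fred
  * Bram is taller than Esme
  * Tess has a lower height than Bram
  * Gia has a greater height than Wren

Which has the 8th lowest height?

Chaining the given pairs: Chen < Fred < Kai < Eli < Quinn < Esme < Mina < Wren < Gia < Tess < Bram.
Counting 8 from the smallest end gives Wren.

Wren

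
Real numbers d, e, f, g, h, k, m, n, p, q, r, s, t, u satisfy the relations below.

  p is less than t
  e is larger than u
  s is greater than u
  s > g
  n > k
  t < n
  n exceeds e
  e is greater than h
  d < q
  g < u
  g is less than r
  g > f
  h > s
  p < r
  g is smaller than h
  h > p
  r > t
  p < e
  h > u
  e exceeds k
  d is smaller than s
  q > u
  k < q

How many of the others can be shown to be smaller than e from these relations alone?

Directly below e: p, k, u, h.
One step further: g, s (6 so far).
One step further: f, d (8 so far).
No other element is forced below e by the given relations, so the count is 8.

8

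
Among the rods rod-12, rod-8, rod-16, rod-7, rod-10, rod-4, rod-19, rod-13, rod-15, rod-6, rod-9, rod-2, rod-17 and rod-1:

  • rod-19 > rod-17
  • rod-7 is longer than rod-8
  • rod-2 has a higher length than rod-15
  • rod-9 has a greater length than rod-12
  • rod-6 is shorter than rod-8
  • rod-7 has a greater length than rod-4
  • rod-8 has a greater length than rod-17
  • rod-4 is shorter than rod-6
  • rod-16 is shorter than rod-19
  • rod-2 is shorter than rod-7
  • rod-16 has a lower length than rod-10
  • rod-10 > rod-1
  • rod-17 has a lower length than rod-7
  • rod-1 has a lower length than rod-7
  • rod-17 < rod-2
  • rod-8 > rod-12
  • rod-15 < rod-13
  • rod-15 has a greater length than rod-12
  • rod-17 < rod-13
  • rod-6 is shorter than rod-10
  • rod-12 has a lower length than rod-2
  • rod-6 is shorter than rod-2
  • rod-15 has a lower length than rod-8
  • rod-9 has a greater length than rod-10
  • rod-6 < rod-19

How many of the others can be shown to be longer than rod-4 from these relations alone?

Directly above rod-4: rod-6, rod-7.
One step further: rod-8, rod-2, rod-10, rod-19 (6 so far).
One step further: rod-9 (7 so far).
No other element is forced above rod-4 by the given relations, so the count is 7.

7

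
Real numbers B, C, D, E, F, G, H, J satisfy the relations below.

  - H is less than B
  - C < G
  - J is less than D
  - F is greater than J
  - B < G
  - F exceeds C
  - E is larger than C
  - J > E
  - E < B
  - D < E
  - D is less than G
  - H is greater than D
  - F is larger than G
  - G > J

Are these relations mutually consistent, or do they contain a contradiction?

We have D < E stated directly, yet also E < J < D by chaining the others — so E < D. Contradiction.

inconsistent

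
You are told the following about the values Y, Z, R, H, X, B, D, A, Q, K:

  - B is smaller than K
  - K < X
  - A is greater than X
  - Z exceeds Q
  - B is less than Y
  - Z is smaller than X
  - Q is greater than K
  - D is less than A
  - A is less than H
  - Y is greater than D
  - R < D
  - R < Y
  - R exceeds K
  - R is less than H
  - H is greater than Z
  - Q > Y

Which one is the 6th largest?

The consecutive relations fix a unique order: B < K < R < D < Y < Q < Z < X < A < H.
Counting 6 from the largest end gives Y.

Y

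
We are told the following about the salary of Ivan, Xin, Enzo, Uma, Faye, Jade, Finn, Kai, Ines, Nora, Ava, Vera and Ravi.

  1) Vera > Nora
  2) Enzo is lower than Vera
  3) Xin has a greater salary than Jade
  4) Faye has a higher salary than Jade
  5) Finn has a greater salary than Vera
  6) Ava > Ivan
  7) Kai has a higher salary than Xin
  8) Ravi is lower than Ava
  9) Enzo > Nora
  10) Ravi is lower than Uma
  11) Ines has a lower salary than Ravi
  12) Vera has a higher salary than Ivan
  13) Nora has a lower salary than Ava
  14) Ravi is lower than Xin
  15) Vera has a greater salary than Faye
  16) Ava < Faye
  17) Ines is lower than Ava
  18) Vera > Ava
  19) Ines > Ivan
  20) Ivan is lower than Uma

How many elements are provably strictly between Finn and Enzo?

The relations place Enzo below Finn. An element lies strictly between them when it is forced above Enzo and also forced below Finn.
Above Enzo: {Vera}. Below Finn: {Ivan, Ines, Ravi, Jade, Nora, Ava, Faye, Vera}.
Intersection: {Vera} — 1.

1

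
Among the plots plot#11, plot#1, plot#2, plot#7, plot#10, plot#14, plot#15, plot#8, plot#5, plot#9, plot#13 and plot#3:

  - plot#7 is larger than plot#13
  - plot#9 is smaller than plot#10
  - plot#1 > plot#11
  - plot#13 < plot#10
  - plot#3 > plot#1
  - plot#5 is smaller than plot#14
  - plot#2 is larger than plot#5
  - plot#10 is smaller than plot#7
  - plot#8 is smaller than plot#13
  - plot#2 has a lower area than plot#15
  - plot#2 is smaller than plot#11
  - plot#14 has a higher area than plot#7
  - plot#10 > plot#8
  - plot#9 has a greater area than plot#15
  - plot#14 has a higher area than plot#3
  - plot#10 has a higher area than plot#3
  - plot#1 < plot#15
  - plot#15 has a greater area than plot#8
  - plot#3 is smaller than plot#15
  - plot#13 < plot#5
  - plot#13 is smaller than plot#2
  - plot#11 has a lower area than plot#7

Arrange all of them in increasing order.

The consecutive links are each given: plot#8 < plot#13; plot#13 < plot#5; plot#5 < plot#2; plot#2 < plot#11; plot#11 < plot#1; plot#1 < plot#3; plot#3 < plot#15; plot#15 < plot#9; plot#9 < plot#10; plot#10 < plot#7; plot#7 < plot#14.

plot#8 < plot#13 < plot#5 < plot#2 < plot#11 < plot#1 < plot#3 < plot#15 < plot#9 < plot#10 < plot#7 < plot#14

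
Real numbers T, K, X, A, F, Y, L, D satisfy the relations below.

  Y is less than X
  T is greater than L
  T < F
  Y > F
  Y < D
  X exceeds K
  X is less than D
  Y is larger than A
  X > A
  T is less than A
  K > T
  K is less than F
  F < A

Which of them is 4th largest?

The consecutive relations fix a unique order: L < T < K < F < A < Y < X < D.
The 4th largest is A.

A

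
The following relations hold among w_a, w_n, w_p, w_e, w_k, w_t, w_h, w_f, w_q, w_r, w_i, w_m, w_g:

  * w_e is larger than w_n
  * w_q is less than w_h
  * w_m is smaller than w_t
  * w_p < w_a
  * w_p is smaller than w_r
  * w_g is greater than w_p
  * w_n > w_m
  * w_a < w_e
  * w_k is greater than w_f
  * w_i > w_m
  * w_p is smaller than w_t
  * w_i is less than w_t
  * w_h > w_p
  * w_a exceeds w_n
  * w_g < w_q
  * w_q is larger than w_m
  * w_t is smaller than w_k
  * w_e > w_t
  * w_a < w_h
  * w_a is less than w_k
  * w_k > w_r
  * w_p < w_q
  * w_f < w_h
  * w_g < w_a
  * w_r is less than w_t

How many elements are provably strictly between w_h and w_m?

Chaining upward from w_m reaches: w_i, w_n, w_q, w_a, w_t, w_e, w_k.
Chaining downward from w_h reaches: w_f, w_p, w_g, w_n, w_q, w_a.
Strictly between w_m and w_h are those in both lists: w_n, w_q, w_a — 3 elements.

3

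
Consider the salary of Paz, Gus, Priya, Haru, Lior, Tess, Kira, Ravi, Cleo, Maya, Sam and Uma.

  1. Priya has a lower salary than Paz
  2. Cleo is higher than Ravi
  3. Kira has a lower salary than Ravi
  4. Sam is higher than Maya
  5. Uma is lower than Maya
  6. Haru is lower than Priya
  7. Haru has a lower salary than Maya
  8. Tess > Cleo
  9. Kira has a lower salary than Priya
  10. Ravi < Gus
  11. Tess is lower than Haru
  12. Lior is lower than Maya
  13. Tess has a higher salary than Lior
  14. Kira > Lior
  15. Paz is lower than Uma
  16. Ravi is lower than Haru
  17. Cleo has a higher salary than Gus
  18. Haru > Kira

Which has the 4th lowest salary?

Chaining the given pairs: Lior < Kira < Ravi < Gus < Cleo < Tess < Haru < Priya < Paz < Uma < Maya < Sam.
Counting 4 from the smallest end gives Gus.

Gus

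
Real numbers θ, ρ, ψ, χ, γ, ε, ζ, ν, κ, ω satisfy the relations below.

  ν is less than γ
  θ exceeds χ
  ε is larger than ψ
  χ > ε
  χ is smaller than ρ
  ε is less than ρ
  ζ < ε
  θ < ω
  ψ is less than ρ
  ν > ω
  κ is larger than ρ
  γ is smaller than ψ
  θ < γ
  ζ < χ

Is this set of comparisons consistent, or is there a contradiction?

Chaining the given relations yields ε < χ < θ < ω < ν < γ < ψ, so ε < ψ. But one relation states ψ < ε. These cannot both hold.

inconsistent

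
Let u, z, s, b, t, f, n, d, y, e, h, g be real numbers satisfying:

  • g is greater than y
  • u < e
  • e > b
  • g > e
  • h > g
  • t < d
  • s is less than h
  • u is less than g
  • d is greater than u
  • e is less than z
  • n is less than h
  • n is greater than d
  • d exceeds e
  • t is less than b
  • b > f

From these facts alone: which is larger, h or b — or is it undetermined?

h

The relevant relations are b < e; e < d; d < n; n < h.
Chaining these gives b < e < d < n < h.
So h is larger.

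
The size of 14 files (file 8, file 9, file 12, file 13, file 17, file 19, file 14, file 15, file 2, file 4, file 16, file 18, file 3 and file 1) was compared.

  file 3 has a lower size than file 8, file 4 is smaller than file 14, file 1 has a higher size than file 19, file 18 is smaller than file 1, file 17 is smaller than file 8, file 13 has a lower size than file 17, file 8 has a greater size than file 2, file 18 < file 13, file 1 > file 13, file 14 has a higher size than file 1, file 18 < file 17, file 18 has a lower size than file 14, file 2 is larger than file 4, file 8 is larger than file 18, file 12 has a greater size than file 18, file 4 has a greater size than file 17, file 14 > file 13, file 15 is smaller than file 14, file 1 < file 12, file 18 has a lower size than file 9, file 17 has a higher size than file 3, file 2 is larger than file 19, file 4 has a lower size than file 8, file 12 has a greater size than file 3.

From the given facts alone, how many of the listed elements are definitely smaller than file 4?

The elements the relations force below file 4 are file 3, file 18, file 13, file 17 — no chain reaches any other.
That is 4.

4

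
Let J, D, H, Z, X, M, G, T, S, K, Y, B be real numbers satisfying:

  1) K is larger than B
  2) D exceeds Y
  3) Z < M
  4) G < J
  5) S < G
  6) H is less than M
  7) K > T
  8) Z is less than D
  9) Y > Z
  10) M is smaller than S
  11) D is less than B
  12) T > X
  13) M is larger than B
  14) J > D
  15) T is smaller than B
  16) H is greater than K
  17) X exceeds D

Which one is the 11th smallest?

Chaining the given pairs: Z < Y < D < X < T < B < K < H < M < S < G < J.
The 11th smallest is G.

G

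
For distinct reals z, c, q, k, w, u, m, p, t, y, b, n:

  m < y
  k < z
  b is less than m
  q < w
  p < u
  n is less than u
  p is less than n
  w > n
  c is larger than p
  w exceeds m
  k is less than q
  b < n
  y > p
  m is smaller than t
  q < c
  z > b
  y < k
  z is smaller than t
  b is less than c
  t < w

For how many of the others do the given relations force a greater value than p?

9

Directly above p: n, y, u, c.
One step further: k, w (6 so far).
One step further: q, z (8 so far).
One step further: t (9 so far).
No other element is forced above p by the given relations, so the count is 9.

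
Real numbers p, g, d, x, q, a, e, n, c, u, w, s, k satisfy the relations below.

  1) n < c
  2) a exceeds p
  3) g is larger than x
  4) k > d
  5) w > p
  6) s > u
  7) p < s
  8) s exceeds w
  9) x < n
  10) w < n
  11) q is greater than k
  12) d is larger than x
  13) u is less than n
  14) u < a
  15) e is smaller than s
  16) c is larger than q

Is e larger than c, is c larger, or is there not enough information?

undetermined

Following every chain through e: above e we get s.
c is not reached, and no chain runs the other way from c to e.
So the given relations leave the order of e and c undetermined.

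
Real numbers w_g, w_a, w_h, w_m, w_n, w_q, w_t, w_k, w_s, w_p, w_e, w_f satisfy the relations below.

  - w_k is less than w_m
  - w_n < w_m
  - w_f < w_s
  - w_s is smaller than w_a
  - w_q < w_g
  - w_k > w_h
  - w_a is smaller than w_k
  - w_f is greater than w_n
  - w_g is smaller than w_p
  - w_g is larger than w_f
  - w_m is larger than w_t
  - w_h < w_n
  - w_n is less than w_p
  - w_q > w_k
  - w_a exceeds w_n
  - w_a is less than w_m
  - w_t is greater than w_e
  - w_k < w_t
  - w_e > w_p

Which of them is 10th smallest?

Piecing the relations together gives one ordering: w_h < w_n < w_f < w_s < w_a < w_k < w_q < w_g < w_p < w_e < w_t < w_m.
The 10th smallest is w_e.

w_e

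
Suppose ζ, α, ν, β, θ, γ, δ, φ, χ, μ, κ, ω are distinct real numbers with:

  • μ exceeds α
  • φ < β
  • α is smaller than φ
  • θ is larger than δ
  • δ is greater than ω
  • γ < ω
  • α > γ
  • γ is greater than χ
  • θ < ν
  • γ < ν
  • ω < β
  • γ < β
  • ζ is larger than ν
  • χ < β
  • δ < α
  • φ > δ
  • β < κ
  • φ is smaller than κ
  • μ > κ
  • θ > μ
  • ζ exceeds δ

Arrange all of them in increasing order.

Nothing is placed below χ, so it is least; from there χ < γ; γ < ω; ω < δ; δ < α; α < φ; φ < β; β < κ; κ < μ; μ < θ; θ < ν; ν < ζ, each given directly.

χ < γ < ω < δ < α < φ < β < κ < μ < θ < ν < ζ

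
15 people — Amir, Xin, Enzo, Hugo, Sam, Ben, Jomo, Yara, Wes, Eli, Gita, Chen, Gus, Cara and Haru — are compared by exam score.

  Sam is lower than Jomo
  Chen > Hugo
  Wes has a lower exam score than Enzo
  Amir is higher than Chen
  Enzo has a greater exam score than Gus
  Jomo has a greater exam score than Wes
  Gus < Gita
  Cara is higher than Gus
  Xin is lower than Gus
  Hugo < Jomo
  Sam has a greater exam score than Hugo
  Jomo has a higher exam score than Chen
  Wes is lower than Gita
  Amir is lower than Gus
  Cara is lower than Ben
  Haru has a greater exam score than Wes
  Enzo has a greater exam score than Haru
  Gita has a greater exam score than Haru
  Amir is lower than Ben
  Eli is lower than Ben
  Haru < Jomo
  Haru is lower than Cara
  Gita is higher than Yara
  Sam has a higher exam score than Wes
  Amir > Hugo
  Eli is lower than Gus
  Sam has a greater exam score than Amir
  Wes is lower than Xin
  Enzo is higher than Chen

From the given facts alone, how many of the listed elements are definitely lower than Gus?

From Gus the given relations immediately reach Amir, Xin, Eli.
From those, Hugo, Chen, Wes — 6 in total.
Nothing else is reachable below Gus; 6 in all.

6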